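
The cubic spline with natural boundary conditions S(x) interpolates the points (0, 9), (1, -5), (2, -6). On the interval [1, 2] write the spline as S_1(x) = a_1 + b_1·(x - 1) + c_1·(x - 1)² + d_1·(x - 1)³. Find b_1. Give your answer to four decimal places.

Write M_i for S''(x_i). With h_i = 1, 1 and divided differences Δ_i = -14, -1, the continuity of S' gives the tridiagonal system
  1·M_0 + 4·M_1 + 1·M_2 = 6(Δ_1 - Δ_0) = 78
Natural end conditions: M_0 = M_2 = 0.
Hence M_0 = 0, M_1 = 39/2, M_2 = 0.
On [1, 2], with S_1(x) = a_1 + b_1·(x - 1) + c_1·(x - 1)² + d_1·(x - 1)³: c_1 = M_1/2 = 39/4, d_1 = (M_2 - M_1)/(6h_1) = -13/4, b_1 = Δ_1 - h_1(2M_1 + M_2)/6 = -15/2.

-7.5000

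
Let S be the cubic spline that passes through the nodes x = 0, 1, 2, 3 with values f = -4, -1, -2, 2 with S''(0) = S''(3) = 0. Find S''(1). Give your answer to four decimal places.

With σ_i denoting the second derivative at x_i, h_i = 1, 1, 1, and Δ_i = (y_(i+1) − y_i)/h_i = 3, -1, 4:
  1·σ_0 + 4·σ_1 + 1·σ_2 = 6(Δ_1 - Δ_0) = -24
  1·σ_1 + 4·σ_2 + 1·σ_3 = 6(Δ_2 - Δ_1) = 30
Natural end conditions: σ_0 = σ_3 = 0.
Solving the tridiagonal system: σ_0 = 0, σ_1 = -42/5, σ_2 = 48/5, σ_3 = 0.

-8.4000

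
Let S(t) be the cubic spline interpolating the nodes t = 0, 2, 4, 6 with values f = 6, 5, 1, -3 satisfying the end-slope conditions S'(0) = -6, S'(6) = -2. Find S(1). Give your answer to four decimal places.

3.9333

Let m_i = S''(x_i). Step sizes h_i = 2, 2, 2; slopes of the chords Δ_i = (y_(i+1) - y_i)/h_i = -1/2, -2, -2.
  2·m_0 + 8·m_1 + 2·m_2 = 6(Δ_1 - Δ_0) = -9
  2·m_1 + 8·m_2 + 2·m_3 = 6(Δ_2 - Δ_1) = 0
Clamped end conditions give two more equations: 2h_0·m_0 + h_0·m_1 = 6(Δ_0 - S'(0)) = 33 and h_2·m_2 + 2h_2·m_3 = 6(S'(6) - Δ_2) = 0.
Hence m_0 = 307/30, m_1 = -119/30, m_2 = 17/15, m_3 = -17/30.
On [0, 2], S(t) = 6 - 6·t + 307/60·t² - 71/60·t³.
With t = 1: S(1) = 59/15.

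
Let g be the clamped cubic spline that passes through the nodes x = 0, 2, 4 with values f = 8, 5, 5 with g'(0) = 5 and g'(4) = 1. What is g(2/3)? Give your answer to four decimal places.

9.0926

Put σ_i = g'' at the i-th knot. Here h = (2, 2) and Δ = (-3/2, 0), so the interior equations h_(i-1)·σ_(i-1) + 2(h_(i-1)+h_i)·σ_i + h_i·σ_(i+1) = 6(Δ_i − Δ_(i-1)) read
  2·σ_0 + 8·σ_1 + 2·σ_2 = 6(Δ_1 - Δ_0) = 9
Clamped end conditions give two more equations: 2h_0·σ_0 + h_0·σ_1 = 6(Δ_0 - g'(0)) = -39 and h_1·σ_1 + 2h_1·σ_2 = 6(g'(4) - Δ_1) = 6.
Forward elimination and back-substitution give σ_0 = -95/8, σ_1 = 17/4, σ_2 = -5/8.
On [0, 2], g(x) = 8 + 5·x - 95/16·x² + 43/32·x³.
With x = 2/3: g(2/3) = 491/54.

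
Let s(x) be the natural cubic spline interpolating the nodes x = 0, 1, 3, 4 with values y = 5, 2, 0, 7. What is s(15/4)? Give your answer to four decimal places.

Write σ_i for s''(x_i). With h_i = 1, 2, 1 and divided differences Δ_i = -3, -1, 7, the continuity of s' gives the tridiagonal system
  1·σ_0 + 6·σ_1 + 2·σ_2 = 6(Δ_1 - Δ_0) = 12
  2·σ_1 + 6·σ_2 + 1·σ_3 = 6(Δ_2 - Δ_1) = 48
Natural end conditions: σ_0 = σ_3 = 0.
Solving: σ_0 = 0, σ_1 = -3/4, σ_2 = 33/4, σ_3 = 0.
On [3, 4], s(x) = 0 + 17/4·(x - 3) + 33/8·(x - 3)² - 11/8·(x - 3)³.
With (x - 3) = 3/4: s(15/4) = 2523/512.

4.9277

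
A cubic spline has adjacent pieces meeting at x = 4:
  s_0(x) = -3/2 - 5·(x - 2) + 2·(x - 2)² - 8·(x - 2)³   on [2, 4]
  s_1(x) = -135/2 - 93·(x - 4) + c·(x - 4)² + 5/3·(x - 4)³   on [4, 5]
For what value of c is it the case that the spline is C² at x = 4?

s_0''(x) = 4 - 48·(x - 2), so s_0''(4) = -92. On the right, s_1''(4) = 2c, so c = -46.

-46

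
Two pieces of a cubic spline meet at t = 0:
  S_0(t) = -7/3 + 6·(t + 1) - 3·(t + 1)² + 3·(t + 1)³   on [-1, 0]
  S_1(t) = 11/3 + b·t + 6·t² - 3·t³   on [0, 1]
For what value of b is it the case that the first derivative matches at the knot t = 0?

S_0'(t) = 6 - 6·(t + 1) + 9·(t + 1)², so S_0'(0) = 9. On the right, S_1'(0) = b, so b = 9.

9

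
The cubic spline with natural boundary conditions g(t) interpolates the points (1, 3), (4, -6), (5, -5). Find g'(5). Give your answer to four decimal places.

With m_i denoting the second derivative at x_i, h_i = 3, 1, and Δ_i = (y_(i+1) − y_i)/h_i = -3, 1:
  3·m_0 + 8·m_1 + 1·m_2 = 6(Δ_1 - Δ_0) = 24
Natural end conditions: m_0 = m_2 = 0.
Solving: m_0 = 0, m_1 = 3, m_2 = 0.
On [4, 5], g'(t) = b_1 + 2c_1·(t - 4) + 3d_1·(t - 4)² with b_1 = Δ_1 - h_1(2m_1 + m_2)/6 = 0, c_1 = m_1/2 = 3/2, d_1 = (m_2 - m_1)/(6h_1) = -1/2. So g'(5) = 3/2.

1.5000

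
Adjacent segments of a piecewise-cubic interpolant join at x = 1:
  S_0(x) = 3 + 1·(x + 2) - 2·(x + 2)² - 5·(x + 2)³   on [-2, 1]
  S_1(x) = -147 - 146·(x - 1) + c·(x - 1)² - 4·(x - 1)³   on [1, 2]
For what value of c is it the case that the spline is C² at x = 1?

S_0''(x) = -4 - 30·(x + 2), so S_0''(1) = -94. On the right, S_1''(1) = 2c, so c = -47.

-47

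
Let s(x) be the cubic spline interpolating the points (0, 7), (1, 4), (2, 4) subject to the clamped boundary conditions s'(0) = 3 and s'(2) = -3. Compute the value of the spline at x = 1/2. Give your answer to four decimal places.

With M_i denoting the second derivative at x_i, h_i = 1, 1, and Δ_i = (y_(i+1) − y_i)/h_i = -3, 0:
  1·M_0 + 4·M_1 + 1·M_2 = 6(Δ_1 - Δ_0) = 18
Clamped end conditions give two more equations: 2h_0·M_0 + h_0·M_1 = 6(Δ_0 - s'(0)) = -36 and h_1·M_1 + 2h_1·M_2 = 6(s'(2) - Δ_1) = -18.
Hence M_0 = -51/2, M_1 = 15, M_2 = -33/2.
On [0, 1], s(x) = 7 + 3·x - 51/4·x² + 27/4·x³.
With x = 1/2: s(1/2) = 197/32.

6.1563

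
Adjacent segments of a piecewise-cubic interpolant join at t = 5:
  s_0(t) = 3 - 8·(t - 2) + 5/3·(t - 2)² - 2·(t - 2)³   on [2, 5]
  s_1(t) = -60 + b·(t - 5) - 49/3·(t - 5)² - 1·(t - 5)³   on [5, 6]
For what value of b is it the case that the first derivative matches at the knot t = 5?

-52

s_0'(t) = -8 + 10/3·(t - 2) - 6·(t - 2)², so s_0'(5) = -52. On the right, s_1'(5) = b, so b = -52.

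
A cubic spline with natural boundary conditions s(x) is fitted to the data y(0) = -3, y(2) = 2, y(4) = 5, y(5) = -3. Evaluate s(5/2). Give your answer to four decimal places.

3.9389

Put m_i = s'' at the i-th knot. Here h = (2, 2, 1) and Δ = (5/2, 3/2, -8), so the interior equations h_(i-1)·m_(i-1) + 2(h_(i-1)+h_i)·m_i + h_i·m_(i+1) = 6(Δ_i − Δ_(i-1)) read
  2·m_0 + 8·m_1 + 2·m_2 = 6(Δ_1 - Δ_0) = -6
  2·m_1 + 6·m_2 + 1·m_3 = 6(Δ_2 - Δ_1) = -57
Natural end conditions: m_0 = m_3 = 0.
Solving the tridiagonal system: m_0 = 0, m_1 = 39/22, m_2 = -111/11, m_3 = 0.
On [2, 4], s(x) = 2 + 81/22·(x - 2) + 39/44·(x - 2)² - 87/88·(x - 2)³.
With (x - 2) = 1/2: s(5/2) = 2773/704.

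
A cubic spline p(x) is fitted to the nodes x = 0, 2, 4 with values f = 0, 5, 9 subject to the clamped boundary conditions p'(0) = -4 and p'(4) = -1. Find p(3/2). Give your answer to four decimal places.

Put σ_i = p'' at the i-th knot. Here h = (2, 2) and Δ = (5/2, 2), so the interior equations h_(i-1)·σ_(i-1) + 2(h_(i-1)+h_i)·σ_i + h_i·σ_(i+1) = 6(Δ_i − Δ_(i-1)) read
  2·σ_0 + 8·σ_1 + 2·σ_2 = 6(Δ_1 - Δ_0) = -3
Clamped end conditions give two more equations: 2h_0·σ_0 + h_0·σ_1 = 6(Δ_0 - p'(0)) = 39 and h_1·σ_1 + 2h_1·σ_2 = 6(p'(4) - Δ_1) = -18.
Hence σ_0 = 87/8, σ_1 = -9/4, σ_2 = -27/8.
On [0, 2], p(x) = 0 - 4·x + 87/16·x² - 35/32·x³.
With x = 3/2: p(3/2) = 651/256.

2.5430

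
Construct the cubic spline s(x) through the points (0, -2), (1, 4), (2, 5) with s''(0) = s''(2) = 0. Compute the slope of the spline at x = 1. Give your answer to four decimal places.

With M_i denoting the second derivative at x_i, h_i = 1, 1, and Δ_i = (y_(i+1) − y_i)/h_i = 6, 1:
  1·M_0 + 4·M_1 + 1·M_2 = 6(Δ_1 - Δ_0) = -30
Natural end conditions: M_0 = M_2 = 0.
Hence M_0 = 0, M_1 = -15/2, M_2 = 0.
On [1, 2], s'(x) = b_1 + 2c_1·(x - 1) + 3d_1·(x - 1)² with b_1 = Δ_1 - h_1(2M_1 + M_2)/6 = 7/2, c_1 = M_1/2 = -15/4, d_1 = (M_2 - M_1)/(6h_1) = 5/4. So s'(1) = 7/2.

3.5000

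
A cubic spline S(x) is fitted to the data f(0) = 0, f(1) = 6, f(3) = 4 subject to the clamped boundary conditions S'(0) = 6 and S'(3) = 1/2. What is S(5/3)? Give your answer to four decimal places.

6.4198

Put m_i = S'' at the i-th knot. Here h = (1, 2) and Δ = (6, -1), so the interior equations h_(i-1)·m_(i-1) + 2(h_(i-1)+h_i)·m_i + h_i·m_(i+1) = 6(Δ_i − Δ_(i-1)) read
  1·m_0 + 6·m_1 + 2·m_2 = 6(Δ_1 - Δ_0) = -42
Clamped end conditions give two more equations: 2h_0·m_0 + h_0·m_1 = 6(Δ_0 - S'(0)) = 0 and h_1·m_1 + 2h_1·m_2 = 6(S'(3) - Δ_1) = 9.
Solving the tridiagonal system: m_0 = 31/6, m_1 = -31/3, m_2 = 89/12.
On [1, 3], S(x) = 6 + 41/12·(x - 1) - 31/6·(x - 1)² + 71/48·(x - 1)³.
With (x - 1) = 2/3: S(5/3) = 520/81.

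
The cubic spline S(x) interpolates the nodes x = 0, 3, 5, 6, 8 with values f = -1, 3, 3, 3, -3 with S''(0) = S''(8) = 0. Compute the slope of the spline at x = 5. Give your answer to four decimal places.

Put M_i = S'' at the i-th knot. Here h = (3, 2, 1, 2) and Δ = (4/3, 0, 0, -3), so the interior equations h_(i-1)·M_(i-1) + 2(h_(i-1)+h_i)·M_i + h_i·M_(i+1) = 6(Δ_i − Δ_(i-1)) read
  3·M_0 + 10·M_1 + 2·M_2 = 6(Δ_1 - Δ_0) = -8
  2·M_1 + 6·M_2 + 1·M_3 = 6(Δ_2 - Δ_1) = 0
  1·M_2 + 6·M_3 + 2·M_4 = 6(Δ_3 - Δ_2) = -18
Natural end conditions: M_0 = M_4 = 0.
Forward elimination and back-substitution give M_0 = 0, M_1 = -158/163, M_2 = 138/163, M_3 = -512/163, M_4 = 0.
On [5, 6], S'(x) = b_2 + 2c_2·(x - 5) + 3d_2·(x - 5)² with b_2 = Δ_2 - h_2(2M_2 + M_3)/6 = 118/489, c_2 = M_2/2 = 69/163, d_2 = (M_3 - M_2)/(6h_2) = -325/489. So S'(5) = 118/489.

0.2413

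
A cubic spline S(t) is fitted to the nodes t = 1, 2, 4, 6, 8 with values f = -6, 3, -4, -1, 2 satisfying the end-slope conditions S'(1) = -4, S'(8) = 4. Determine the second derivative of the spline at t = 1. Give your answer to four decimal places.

Put M_i = S'' at the i-th knot. Here h = (1, 2, 2, 2) and Δ = (9, -7/2, 3/2, 3/2), so the interior equations h_(i-1)·M_(i-1) + 2(h_(i-1)+h_i)·M_i + h_i·M_(i+1) = 6(Δ_i − Δ_(i-1)) read
  1·M_0 + 6·M_1 + 2·M_2 = 6(Δ_1 - Δ_0) = -75
  2·M_1 + 8·M_2 + 2·M_3 = 6(Δ_2 - Δ_1) = 30
  2·M_2 + 8·M_3 + 2·M_4 = 6(Δ_3 - Δ_2) = 0
Clamped end conditions give two more equations: 2h_0·M_0 + h_0·M_1 = 6(Δ_0 - S'(1)) = 78 and h_3·M_3 + 2h_3·M_4 = 6(S'(8) - Δ_3) = 15.
Solving the tridiagonal system: M_0 = 4417/86, M_1 = -1063/43, M_2 = 1889/172, M_3 = -181/43, M_4 = 1007/172.

51.3605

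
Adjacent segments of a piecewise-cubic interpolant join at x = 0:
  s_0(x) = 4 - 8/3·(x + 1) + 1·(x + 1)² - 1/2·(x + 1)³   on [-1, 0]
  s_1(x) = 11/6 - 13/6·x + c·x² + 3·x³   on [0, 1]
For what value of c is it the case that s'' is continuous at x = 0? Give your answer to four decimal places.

s_0''(x) = 2 - 3·(x + 1), so s_0''(0) = -1. On the right, s_1''(0) = 2c, so c = -1/2.

-0.5000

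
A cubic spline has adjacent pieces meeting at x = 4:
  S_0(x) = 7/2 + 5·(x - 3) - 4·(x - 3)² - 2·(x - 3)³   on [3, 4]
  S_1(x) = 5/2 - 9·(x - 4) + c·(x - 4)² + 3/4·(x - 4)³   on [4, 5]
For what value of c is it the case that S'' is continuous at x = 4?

S_0''(x) = -8 - 12·(x - 3), so S_0''(4) = -20. On the right, S_1''(4) = 2c, so c = -10.

-10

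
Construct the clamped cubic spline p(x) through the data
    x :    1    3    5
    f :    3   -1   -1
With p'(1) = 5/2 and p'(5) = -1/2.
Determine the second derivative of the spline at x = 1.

-9

Put m_i = p'' at the i-th knot. Here h = (2, 2) and Δ = (-2, 0), so the interior equations h_(i-1)·m_(i-1) + 2(h_(i-1)+h_i)·m_i + h_i·m_(i+1) = 6(Δ_i − Δ_(i-1)) read
  2·m_0 + 8·m_1 + 2·m_2 = 6(Δ_1 - Δ_0) = 12
Clamped end conditions give two more equations: 2h_0·m_0 + h_0·m_1 = 6(Δ_0 - p'(1)) = -27 and h_1·m_1 + 2h_1·m_2 = 6(p'(5) - Δ_1) = -3.
Hence m_0 = -9, m_1 = 9/2, m_2 = -3.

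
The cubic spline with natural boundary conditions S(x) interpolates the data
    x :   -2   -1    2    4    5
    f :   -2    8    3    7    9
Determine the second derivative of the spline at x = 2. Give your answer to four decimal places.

With M_i denoting the second derivative at x_i, h_i = 1, 3, 2, 1, and Δ_i = (y_(i+1) − y_i)/h_i = 10, -5/3, 2, 2:
  1·M_0 + 8·M_1 + 3·M_2 = 6(Δ_1 - Δ_0) = -70
  3·M_1 + 10·M_2 + 2·M_3 = 6(Δ_2 - Δ_1) = 22
  2·M_2 + 6·M_3 + 1·M_4 = 6(Δ_3 - Δ_2) = 0
Natural end conditions: M_0 = M_4 = 0.
Solving the tridiagonal system: M_0 = 0, M_1 = -2158/197, M_2 = 1158/197, M_3 = -386/197, M_4 = 0.

5.8782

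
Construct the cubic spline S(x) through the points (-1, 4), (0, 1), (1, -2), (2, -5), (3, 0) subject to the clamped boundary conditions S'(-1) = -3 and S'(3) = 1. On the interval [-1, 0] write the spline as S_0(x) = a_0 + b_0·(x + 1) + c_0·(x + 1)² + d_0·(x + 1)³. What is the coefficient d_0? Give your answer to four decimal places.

With M_i denoting the second derivative at x_i, h_i = 1, 1, 1, 1, and Δ_i = (y_(i+1) − y_i)/h_i = -3, -3, -3, 5:
  1·M_0 + 4·M_1 + 1·M_2 = 6(Δ_1 - Δ_0) = 0
  1·M_1 + 4·M_2 + 1·M_3 = 6(Δ_2 - Δ_1) = 0
  1·M_2 + 4·M_3 + 1·M_4 = 6(Δ_3 - Δ_2) = 48
Clamped end conditions give two more equations: 2h_0·M_0 + h_0·M_1 = 6(Δ_0 - S'(-1)) = 0 and h_3·M_3 + 2h_3·M_4 = 6(S'(3) - Δ_3) = -24.
Hence M_0 = -5/7, M_1 = 10/7, M_2 = -5, M_3 = 130/7, M_4 = -149/7.
On [-1, 0], with S_0(x) = a_0 + b_0·(x + 1) + c_0·(x + 1)² + d_0·(x + 1)³: c_0 = M_0/2 = -5/14, d_0 = (M_1 - M_0)/(6h_0) = 5/14, b_0 = Δ_0 - h_0(2M_0 + M_1)/6 = -3.

0.3571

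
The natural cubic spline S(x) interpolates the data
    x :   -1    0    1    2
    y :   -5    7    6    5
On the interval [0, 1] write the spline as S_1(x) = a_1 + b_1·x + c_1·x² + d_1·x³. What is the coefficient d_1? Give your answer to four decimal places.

4.3333

Put m_i = S'' at the i-th knot. Here h = (1, 1, 1) and Δ = (12, -1, -1), so the interior equations h_(i-1)·m_(i-1) + 2(h_(i-1)+h_i)·m_i + h_i·m_(i+1) = 6(Δ_i − Δ_(i-1)) read
  1·m_0 + 4·m_1 + 1·m_2 = 6(Δ_1 - Δ_0) = -78
  1·m_1 + 4·m_2 + 1·m_3 = 6(Δ_2 - Δ_1) = 0
Natural end conditions: m_0 = m_3 = 0.
Forward elimination and back-substitution give m_0 = 0, m_1 = -104/5, m_2 = 26/5, m_3 = 0.
On [0, 1], with S_1(x) = a_1 + b_1·x + c_1·x² + d_1·x³: c_1 = m_1/2 = -52/5, d_1 = (m_2 - m_1)/(6h_1) = 13/3, b_1 = Δ_1 - h_1(2m_1 + m_2)/6 = 76/15.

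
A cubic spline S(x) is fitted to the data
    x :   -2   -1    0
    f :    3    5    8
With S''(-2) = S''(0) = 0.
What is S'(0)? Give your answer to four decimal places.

Let M_i = S''(x_i). Step sizes h_i = 1, 1; slopes of the chords Δ_i = (y_(i+1) - y_i)/h_i = 2, 3.
  1·M_0 + 4·M_1 + 1·M_2 = 6(Δ_1 - Δ_0) = 6
Natural end conditions: M_0 = M_2 = 0.
Forward elimination and back-substitution give M_0 = 0, M_1 = 3/2, M_2 = 0.
On [-1, 0], S'(x) = b_1 + 2c_1·(x + 1) + 3d_1·(x + 1)² with b_1 = Δ_1 - h_1(2M_1 + M_2)/6 = 5/2, c_1 = M_1/2 = 3/4, d_1 = (M_2 - M_1)/(6h_1) = -1/4. So S'(0) = 13/4.

3.2500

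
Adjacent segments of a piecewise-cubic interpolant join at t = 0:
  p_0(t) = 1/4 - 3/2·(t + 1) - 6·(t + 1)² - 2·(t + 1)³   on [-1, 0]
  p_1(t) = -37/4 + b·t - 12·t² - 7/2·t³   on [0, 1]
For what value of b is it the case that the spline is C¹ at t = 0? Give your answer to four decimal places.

-19.5000

p_0'(t) = -3/2 - 12·(t + 1) - 6·(t + 1)², so p_0'(0) = -39/2. On the right, p_1'(0) = b, so b = -39/2.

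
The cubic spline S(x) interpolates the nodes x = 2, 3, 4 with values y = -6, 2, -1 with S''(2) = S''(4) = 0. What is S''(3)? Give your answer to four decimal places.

Put m_i = S'' at the i-th knot. Here h = (1, 1) and Δ = (8, -3), so the interior equations h_(i-1)·m_(i-1) + 2(h_(i-1)+h_i)·m_i + h_i·m_(i+1) = 6(Δ_i − Δ_(i-1)) read
  1·m_0 + 4·m_1 + 1·m_2 = 6(Δ_1 - Δ_0) = -66
Natural end conditions: m_0 = m_2 = 0.
Solving: m_0 = 0, m_1 = -33/2, m_2 = 0.

-16.5000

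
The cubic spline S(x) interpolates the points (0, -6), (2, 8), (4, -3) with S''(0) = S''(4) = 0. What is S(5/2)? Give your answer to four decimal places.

7.3008

Put M_i = S'' at the i-th knot. Here h = (2, 2) and Δ = (7, -11/2), so the interior equations h_(i-1)·M_(i-1) + 2(h_(i-1)+h_i)·M_i + h_i·M_(i+1) = 6(Δ_i − Δ_(i-1)) read
  2·M_0 + 8·M_1 + 2·M_2 = 6(Δ_1 - Δ_0) = -75
Natural end conditions: M_0 = M_2 = 0.
Solving the tridiagonal system: M_0 = 0, M_1 = -75/8, M_2 = 0.
On [2, 4], S(x) = 8 + 3/4·(x - 2) - 75/16·(x - 2)² + 25/32·(x - 2)³.
With (x - 2) = 1/2: S(5/2) = 1869/256.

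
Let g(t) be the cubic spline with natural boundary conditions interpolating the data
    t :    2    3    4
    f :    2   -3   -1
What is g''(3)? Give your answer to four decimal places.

Let M_i = g''(x_i). Step sizes h_i = 1, 1; slopes of the chords Δ_i = (y_(i+1) - y_i)/h_i = -5, 2.
  1·M_0 + 4·M_1 + 1·M_2 = 6(Δ_1 - Δ_0) = 42
Natural end conditions: M_0 = M_2 = 0.
Forward elimination and back-substitution give M_0 = 0, M_1 = 21/2, M_2 = 0.

10.5000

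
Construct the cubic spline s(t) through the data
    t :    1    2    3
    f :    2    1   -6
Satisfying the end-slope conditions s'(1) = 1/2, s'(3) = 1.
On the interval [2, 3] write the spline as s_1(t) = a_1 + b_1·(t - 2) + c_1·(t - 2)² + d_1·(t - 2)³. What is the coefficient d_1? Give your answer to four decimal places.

With M_i denoting the second derivative at x_i, h_i = 1, 1, and Δ_i = (y_(i+1) − y_i)/h_i = -1, -7:
  1·M_0 + 4·M_1 + 1·M_2 = 6(Δ_1 - Δ_0) = -36
Clamped end conditions give two more equations: 2h_0·M_0 + h_0·M_1 = 6(Δ_0 - s'(1)) = -9 and h_1·M_1 + 2h_1·M_2 = 6(s'(3) - Δ_1) = 48.
Solving: M_0 = 19/4, M_1 = -37/2, M_2 = 133/4.
On [2, 3], with s_1(t) = a_1 + b_1·(t - 2) + c_1·(t - 2)² + d_1·(t - 2)³: c_1 = M_1/2 = -37/4, d_1 = (M_2 - M_1)/(6h_1) = 69/8, b_1 = Δ_1 - h_1(2M_1 + M_2)/6 = -51/8.

8.6250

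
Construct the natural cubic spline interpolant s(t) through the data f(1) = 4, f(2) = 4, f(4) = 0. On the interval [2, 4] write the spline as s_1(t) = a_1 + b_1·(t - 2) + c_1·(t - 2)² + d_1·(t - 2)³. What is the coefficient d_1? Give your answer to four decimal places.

Write M_i for s''(x_i). With h_i = 1, 2 and divided differences Δ_i = 0, -2, the continuity of s' gives the tridiagonal system
  1·M_0 + 6·M_1 + 2·M_2 = 6(Δ_1 - Δ_0) = -12
Natural end conditions: M_0 = M_2 = 0.
Solving: M_0 = 0, M_1 = -2, M_2 = 0.
On [2, 4], with s_1(t) = a_1 + b_1·(t - 2) + c_1·(t - 2)² + d_1·(t - 2)³: c_1 = M_1/2 = -1, d_1 = (M_2 - M_1)/(6h_1) = 1/6, b_1 = Δ_1 - h_1(2M_1 + M_2)/6 = -2/3.

0.1667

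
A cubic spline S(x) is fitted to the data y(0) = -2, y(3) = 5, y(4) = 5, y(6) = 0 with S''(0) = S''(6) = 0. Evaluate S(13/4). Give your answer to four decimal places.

With M_i denoting the second derivative at x_i, h_i = 3, 1, 2, and Δ_i = (y_(i+1) − y_i)/h_i = 7/3, 0, -5/2:
  3·M_0 + 8·M_1 + 1·M_2 = 6(Δ_1 - Δ_0) = -14
  1·M_1 + 6·M_2 + 2·M_3 = 6(Δ_2 - Δ_1) = -15
Natural end conditions: M_0 = M_3 = 0.
Hence M_0 = 0, M_1 = -69/47, M_2 = -106/47, M_3 = 0.
On [3, 4], S(x) = 5 + 122/141·(x - 3) - 69/94·(x - 3)² - 37/282·(x - 3)³.
With (x - 3) = 1/4: S(13/4) = 31093/6016.

5.1684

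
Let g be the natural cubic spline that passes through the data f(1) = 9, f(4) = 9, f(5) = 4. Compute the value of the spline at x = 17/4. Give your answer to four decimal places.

With σ_i denoting the second derivative at x_i, h_i = 3, 1, and Δ_i = (y_(i+1) − y_i)/h_i = 0, -5:
  3·σ_0 + 8·σ_1 + 1·σ_2 = 6(Δ_1 - Δ_0) = -30
Natural end conditions: σ_0 = σ_2 = 0.
Solving the tridiagonal system: σ_0 = 0, σ_1 = -15/4, σ_2 = 0.
On [4, 5], g(x) = 9 - 15/4·(x - 4) - 15/8·(x - 4)² + 5/8·(x - 4)³.
With (x - 4) = 1/4: g(17/4) = 4073/512.

7.9551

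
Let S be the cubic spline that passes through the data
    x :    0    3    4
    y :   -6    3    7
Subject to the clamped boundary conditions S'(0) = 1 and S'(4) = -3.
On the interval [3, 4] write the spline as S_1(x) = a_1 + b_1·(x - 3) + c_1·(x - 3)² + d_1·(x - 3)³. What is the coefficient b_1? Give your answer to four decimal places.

6.6250

Put M_i = S'' at the i-th knot. Here h = (3, 1) and Δ = (3, 4), so the interior equations h_(i-1)·M_(i-1) + 2(h_(i-1)+h_i)·M_i + h_i·M_(i+1) = 6(Δ_i − Δ_(i-1)) read
  3·M_0 + 8·M_1 + 1·M_2 = 6(Δ_1 - Δ_0) = 6
Clamped end conditions give two more equations: 2h_0·M_0 + h_0·M_1 = 6(Δ_0 - S'(0)) = 12 and h_1·M_1 + 2h_1·M_2 = 6(S'(4) - Δ_1) = -42.
Solving the tridiagonal system: M_0 = 1/4, M_1 = 7/2, M_2 = -91/4.
On [3, 4], with S_1(x) = a_1 + b_1·(x - 3) + c_1·(x - 3)² + d_1·(x - 3)³: c_1 = M_1/2 = 7/4, d_1 = (M_2 - M_1)/(6h_1) = -35/8, b_1 = Δ_1 - h_1(2M_1 + M_2)/6 = 53/8.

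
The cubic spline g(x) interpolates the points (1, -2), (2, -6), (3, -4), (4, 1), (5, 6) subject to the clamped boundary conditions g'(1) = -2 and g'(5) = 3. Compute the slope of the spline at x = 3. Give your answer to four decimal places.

Write M_i for g''(x_i). With h_i = 1, 1, 1, 1 and divided differences Δ_i = -4, 2, 5, 5, the continuity of g' gives the tridiagonal system
  1·M_0 + 4·M_1 + 1·M_2 = 6(Δ_1 - Δ_0) = 36
  1·M_1 + 4·M_2 + 1·M_3 = 6(Δ_2 - Δ_1) = 18
  1·M_2 + 4·M_3 + 1·M_4 = 6(Δ_3 - Δ_2) = 0
Clamped end conditions give two more equations: 2h_0·M_0 + h_0·M_1 = 6(Δ_0 - g'(1)) = -12 and h_3·M_3 + 2h_3·M_4 = 6(g'(5) - Δ_3) = -12.
Solving: M_0 = -331/28, M_1 = 163/14, M_2 = 5/4, M_3 = 19/14, M_4 = -187/28.
On [3, 4], g'(x) = b_2 + 2c_2·(x - 3) + 3d_2·(x - 3)² with b_2 = Δ_2 - h_2(2M_2 + M_3)/6 = 61/14, c_2 = M_2/2 = 5/8, d_2 = (M_3 - M_2)/(6h_2) = 1/56. So g'(3) = 61/14.

4.3571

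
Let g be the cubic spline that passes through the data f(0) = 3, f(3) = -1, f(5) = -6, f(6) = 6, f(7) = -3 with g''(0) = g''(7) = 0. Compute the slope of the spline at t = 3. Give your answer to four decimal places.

-6.5156

Write M_i for g''(x_i). With h_i = 3, 2, 1, 1 and divided differences Δ_i = -4/3, -5/2, 12, -9, the continuity of g' gives the tridiagonal system
  3·M_0 + 10·M_1 + 2·M_2 = 6(Δ_1 - Δ_0) = -7
  2·M_1 + 6·M_2 + 1·M_3 = 6(Δ_2 - Δ_1) = 87
  1·M_2 + 4·M_3 + 1·M_4 = 6(Δ_3 - Δ_2) = -126
Natural end conditions: M_0 = M_4 = 0.
Forward elimination and back-substitution give M_0 = 0, M_1 = -1109/214, M_2 = 2398/107, M_3 = -3970/107, M_4 = 0.
On [3, 5], g'(t) = b_1 + 2c_1·(t - 3) + 3d_1·(t - 3)² with b_1 = Δ_1 - h_1(2M_1 + M_2)/6 = -4183/642, c_1 = M_1/2 = -1109/428, d_1 = (M_2 - M_1)/(6h_1) = 5905/2568. So g'(3) = -4183/642.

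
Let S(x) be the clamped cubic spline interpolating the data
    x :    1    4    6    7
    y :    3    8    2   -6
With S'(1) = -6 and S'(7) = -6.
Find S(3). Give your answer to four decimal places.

4.5517

Write M_i for S''(x_i). With h_i = 3, 2, 1 and divided differences Δ_i = 5/3, -3, -8, the continuity of S' gives the tridiagonal system
  3·M_0 + 10·M_1 + 2·M_2 = 6(Δ_1 - Δ_0) = -28
  2·M_1 + 6·M_2 + 1·M_3 = 6(Δ_2 - Δ_1) = -30
Clamped end conditions give two more equations: 2h_0·M_0 + h_0·M_1 = 6(Δ_0 - S'(1)) = 46 and h_2·M_2 + 2h_2·M_3 = 6(S'(7) - Δ_2) = 12.
Forward elimination and back-substitution give M_0 = 192/19, M_1 = -278/57, M_2 = -272/57, M_3 = 478/57.
On [1, 4], S(x) = 3 - 6·(x - 1) + 96/19·(x - 1)² - 427/513·(x - 1)³.
With (x - 1) = 2: S(3) = 2335/513.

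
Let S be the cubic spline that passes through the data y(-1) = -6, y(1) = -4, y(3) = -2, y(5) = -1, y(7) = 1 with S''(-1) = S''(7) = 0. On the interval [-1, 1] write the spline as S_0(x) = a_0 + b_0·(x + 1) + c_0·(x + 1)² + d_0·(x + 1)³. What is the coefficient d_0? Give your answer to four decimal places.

0.0112

Put m_i = S'' at the i-th knot. Here h = (2, 2, 2, 2) and Δ = (1, 1, 1/2, 1), so the interior equations h_(i-1)·m_(i-1) + 2(h_(i-1)+h_i)·m_i + h_i·m_(i+1) = 6(Δ_i − Δ_(i-1)) read
  2·m_0 + 8·m_1 + 2·m_2 = 6(Δ_1 - Δ_0) = 0
  2·m_1 + 8·m_2 + 2·m_3 = 6(Δ_2 - Δ_1) = -3
  2·m_2 + 8·m_3 + 2·m_4 = 6(Δ_3 - Δ_2) = 3
Natural end conditions: m_0 = m_4 = 0.
Hence m_0 = 0, m_1 = 15/112, m_2 = -15/28, m_3 = 57/112, m_4 = 0.
On [-1, 1], with S_0(x) = a_0 + b_0·(x + 1) + c_0·(x + 1)² + d_0·(x + 1)³: c_0 = m_0/2 = 0, d_0 = (m_1 - m_0)/(6h_0) = 5/448, b_0 = Δ_0 - h_0(2m_0 + m_1)/6 = 107/112.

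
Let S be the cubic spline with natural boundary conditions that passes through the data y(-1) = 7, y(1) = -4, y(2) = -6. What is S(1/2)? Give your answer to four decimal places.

-2.0156

Let M_i = S''(x_i). Step sizes h_i = 2, 1; slopes of the chords Δ_i = (y_(i+1) - y_i)/h_i = -11/2, -2.
  2·M_0 + 6·M_1 + 1·M_2 = 6(Δ_1 - Δ_0) = 21
Natural end conditions: M_0 = M_2 = 0.
Solving: M_0 = 0, M_1 = 7/2, M_2 = 0.
On [-1, 1], S(t) = 7 - 20/3·(t + 1) + 0·(t + 1)² + 7/24·(t + 1)³.
With (t + 1) = 3/2: S(1/2) = -129/64.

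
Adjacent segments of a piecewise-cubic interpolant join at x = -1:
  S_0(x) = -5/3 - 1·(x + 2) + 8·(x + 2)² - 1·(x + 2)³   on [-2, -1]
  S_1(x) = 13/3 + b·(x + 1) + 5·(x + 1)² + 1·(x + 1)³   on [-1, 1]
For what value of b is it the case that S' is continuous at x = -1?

12

S_0'(x) = -1 + 16·(x + 2) - 3·(x + 2)², so S_0'(-1) = 12. On the right, S_1'(-1) = b, so b = 12.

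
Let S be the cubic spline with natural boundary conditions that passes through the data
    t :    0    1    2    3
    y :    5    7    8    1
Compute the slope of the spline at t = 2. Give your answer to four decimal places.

-2.8667

Write M_i for S''(x_i). With h_i = 1, 1, 1 and divided differences Δ_i = 2, 1, -7, the continuity of S' gives the tridiagonal system
  1·M_0 + 4·M_1 + 1·M_2 = 6(Δ_1 - Δ_0) = -6
  1·M_1 + 4·M_2 + 1·M_3 = 6(Δ_2 - Δ_1) = -48
Natural end conditions: M_0 = M_3 = 0.
Solving: M_0 = 0, M_1 = 8/5, M_2 = -62/5, M_3 = 0.
On [2, 3], S'(t) = b_2 + 2c_2·(t - 2) + 3d_2·(t - 2)² with b_2 = Δ_2 - h_2(2M_2 + M_3)/6 = -43/15, c_2 = M_2/2 = -31/5, d_2 = (M_3 - M_2)/(6h_2) = 31/15. So S'(2) = -43/15.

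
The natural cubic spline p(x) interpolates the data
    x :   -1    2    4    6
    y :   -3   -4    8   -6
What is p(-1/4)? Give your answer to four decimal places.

-5.3779

Let m_i = p''(x_i). Step sizes h_i = 3, 2, 2; slopes of the chords Δ_i = (y_(i+1) - y_i)/h_i = -1/3, 6, -7.
  3·m_0 + 10·m_1 + 2·m_2 = 6(Δ_1 - Δ_0) = 38
  2·m_1 + 8·m_2 + 2·m_3 = 6(Δ_2 - Δ_1) = -78
Natural end conditions: m_0 = m_3 = 0.
Hence m_0 = 0, m_1 = 115/19, m_2 = -214/19, m_3 = 0.
On [-1, 2], p(x) = -3 - 383/114·(x + 1) + 0·(x + 1)² + 115/342·(x + 1)³.
With (x + 1) = 3/4: p(-1/4) = -13079/2432.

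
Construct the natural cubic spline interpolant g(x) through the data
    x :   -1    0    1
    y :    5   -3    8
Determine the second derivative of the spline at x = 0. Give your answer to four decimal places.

Write σ_i for g''(x_i). With h_i = 1, 1 and divided differences Δ_i = -8, 11, the continuity of g' gives the tridiagonal system
  1·σ_0 + 4·σ_1 + 1·σ_2 = 6(Δ_1 - Δ_0) = 114
Natural end conditions: σ_0 = σ_2 = 0.
Solving the tridiagonal system: σ_0 = 0, σ_1 = 57/2, σ_2 = 0.

28.5000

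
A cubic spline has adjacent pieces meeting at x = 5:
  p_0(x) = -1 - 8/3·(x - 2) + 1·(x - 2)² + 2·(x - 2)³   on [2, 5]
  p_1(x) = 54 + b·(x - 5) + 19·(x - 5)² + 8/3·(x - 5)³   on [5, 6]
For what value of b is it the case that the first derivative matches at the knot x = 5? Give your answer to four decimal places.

57.3333

p_0'(x) = -8/3 + 2·(x - 2) + 6·(x - 2)², so p_0'(5) = 172/3. On the right, p_1'(5) = b, so b = 172/3.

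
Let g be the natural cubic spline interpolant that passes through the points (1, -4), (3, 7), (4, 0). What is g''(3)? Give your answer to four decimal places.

-12.5000

Write σ_i for g''(x_i). With h_i = 2, 1 and divided differences Δ_i = 11/2, -7, the continuity of g' gives the tridiagonal system
  2·σ_0 + 6·σ_1 + 1·σ_2 = 6(Δ_1 - Δ_0) = -75
Natural end conditions: σ_0 = σ_2 = 0.
Solving the tridiagonal system: σ_0 = 0, σ_1 = -25/2, σ_2 = 0.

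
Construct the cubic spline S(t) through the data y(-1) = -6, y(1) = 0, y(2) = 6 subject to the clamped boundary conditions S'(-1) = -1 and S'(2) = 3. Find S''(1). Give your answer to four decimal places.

With M_i denoting the second derivative at x_i, h_i = 2, 1, and Δ_i = (y_(i+1) − y_i)/h_i = 3, 6:
  2·M_0 + 6·M_1 + 1·M_2 = 6(Δ_1 - Δ_0) = 18
Clamped end conditions give two more equations: 2h_0·M_0 + h_0·M_1 = 6(Δ_0 - S'(-1)) = 24 and h_1·M_1 + 2h_1·M_2 = 6(S'(2) - Δ_1) = -18.
Solving: M_0 = 13/3, M_1 = 10/3, M_2 = -32/3.

3.3333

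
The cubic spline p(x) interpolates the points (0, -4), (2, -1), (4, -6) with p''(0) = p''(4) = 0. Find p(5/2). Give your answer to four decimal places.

-1.5938

With M_i denoting the second derivative at x_i, h_i = 2, 2, and Δ_i = (y_(i+1) − y_i)/h_i = 3/2, -5/2:
  2·M_0 + 8·M_1 + 2·M_2 = 6(Δ_1 - Δ_0) = -24
Natural end conditions: M_0 = M_2 = 0.
Forward elimination and back-substitution give M_0 = 0, M_1 = -3, M_2 = 0.
On [2, 4], p(x) = -1 - 1/2·(x - 2) - 3/2·(x - 2)² + 1/4·(x - 2)³.
With (x - 2) = 1/2: p(5/2) = -51/32.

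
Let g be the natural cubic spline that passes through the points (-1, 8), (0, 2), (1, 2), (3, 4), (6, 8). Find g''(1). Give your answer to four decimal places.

Put M_i = g'' at the i-th knot. Here h = (1, 1, 2, 3) and Δ = (-6, 0, 1, 4/3), so the interior equations h_(i-1)·M_(i-1) + 2(h_(i-1)+h_i)·M_i + h_i·M_(i+1) = 6(Δ_i − Δ_(i-1)) read
  1·M_0 + 4·M_1 + 1·M_2 = 6(Δ_1 - Δ_0) = 36
  1·M_1 + 6·M_2 + 2·M_3 = 6(Δ_2 - Δ_1) = 6
  2·M_2 + 10·M_3 + 3·M_4 = 6(Δ_3 - Δ_2) = 2
Natural end conditions: M_0 = M_4 = 0.
Solving: M_0 = 0, M_1 = 980/107, M_2 = -68/107, M_3 = 35/107, M_4 = 0.

-0.6355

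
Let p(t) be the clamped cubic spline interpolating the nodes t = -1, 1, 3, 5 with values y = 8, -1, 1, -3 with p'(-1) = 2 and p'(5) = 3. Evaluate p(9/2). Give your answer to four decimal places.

Put m_i = p'' at the i-th knot. Here h = (2, 2, 2) and Δ = (-9/2, 1, -2), so the interior equations h_(i-1)·m_(i-1) + 2(h_(i-1)+h_i)·m_i + h_i·m_(i+1) = 6(Δ_i − Δ_(i-1)) read
  2·m_0 + 8·m_1 + 2·m_2 = 6(Δ_1 - Δ_0) = 33
  2·m_1 + 8·m_2 + 2·m_3 = 6(Δ_2 - Δ_1) = -18
Clamped end conditions give two more equations: 2h_0·m_0 + h_0·m_1 = 6(Δ_0 - p'(-1)) = -39 and h_2·m_2 + 2h_2·m_3 = 6(p'(5) - Δ_2) = 30.
Solving: m_0 = -437/30, m_1 = 289/30, m_2 = -112/15, m_3 = 337/30.
On [3, 5], p(t) = 1 - 23/30·(t - 3) - 56/15·(t - 3)² + 187/120·(t - 3)³.
With (t - 3) = 3/2: p(9/2) = -1053/320.

-3.2906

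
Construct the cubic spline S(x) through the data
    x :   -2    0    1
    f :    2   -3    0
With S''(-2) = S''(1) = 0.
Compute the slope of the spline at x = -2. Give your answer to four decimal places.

-4.3333

Write M_i for S''(x_i). With h_i = 2, 1 and divided differences Δ_i = -5/2, 3, the continuity of S' gives the tridiagonal system
  2·M_0 + 6·M_1 + 1·M_2 = 6(Δ_1 - Δ_0) = 33
Natural end conditions: M_0 = M_2 = 0.
Hence M_0 = 0, M_1 = 11/2, M_2 = 0.
On [-2, 0], S'(x) = b_0 + 2c_0·(x + 2) + 3d_0·(x + 2)² with b_0 = Δ_0 - h_0(2M_0 + M_1)/6 = -13/3, c_0 = M_0/2 = 0, d_0 = (M_1 - M_0)/(6h_0) = 11/24. So S'(-2) = -13/3.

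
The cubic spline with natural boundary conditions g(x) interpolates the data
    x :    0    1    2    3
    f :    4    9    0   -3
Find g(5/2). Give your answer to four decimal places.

Put m_i = g'' at the i-th knot. Here h = (1, 1, 1) and Δ = (5, -9, -3), so the interior equations h_(i-1)·m_(i-1) + 2(h_(i-1)+h_i)·m_i + h_i·m_(i+1) = 6(Δ_i − Δ_(i-1)) read
  1·m_0 + 4·m_1 + 1·m_2 = 6(Δ_1 - Δ_0) = -84
  1·m_1 + 4·m_2 + 1·m_3 = 6(Δ_2 - Δ_1) = 36
Natural end conditions: m_0 = m_3 = 0.
Forward elimination and back-substitution give m_0 = 0, m_1 = -124/5, m_2 = 76/5, m_3 = 0.
On [2, 3], g(x) = 0 - 121/15·(x - 2) + 38/5·(x - 2)² - 38/15·(x - 2)³.
With (x - 2) = 1/2: g(5/2) = -49/20.

-2.4500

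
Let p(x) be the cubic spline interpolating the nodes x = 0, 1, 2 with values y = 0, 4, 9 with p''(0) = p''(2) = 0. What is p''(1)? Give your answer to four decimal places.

Write m_i for p''(x_i). With h_i = 1, 1 and divided differences Δ_i = 4, 5, the continuity of p' gives the tridiagonal system
  1·m_0 + 4·m_1 + 1·m_2 = 6(Δ_1 - Δ_0) = 6
Natural end conditions: m_0 = m_2 = 0.
Forward elimination and back-substitution give m_0 = 0, m_1 = 3/2, m_2 = 0.

1.5000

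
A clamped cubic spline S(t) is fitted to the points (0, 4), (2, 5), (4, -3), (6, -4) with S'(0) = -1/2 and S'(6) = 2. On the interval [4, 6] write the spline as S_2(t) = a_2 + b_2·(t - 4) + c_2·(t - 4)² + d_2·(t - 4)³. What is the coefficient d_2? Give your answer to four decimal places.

Put m_i = S'' at the i-th knot. Here h = (2, 2, 2) and Δ = (1/2, -4, -1/2), so the interior equations h_(i-1)·m_(i-1) + 2(h_(i-1)+h_i)·m_i + h_i·m_(i+1) = 6(Δ_i − Δ_(i-1)) read
  2·m_0 + 8·m_1 + 2·m_2 = 6(Δ_1 - Δ_0) = -27
  2·m_1 + 8·m_2 + 2·m_3 = 6(Δ_2 - Δ_1) = 21
Clamped end conditions give two more equations: 2h_0·m_0 + h_0·m_1 = 6(Δ_0 - S'(0)) = 6 and h_2·m_2 + 2h_2·m_3 = 6(S'(6) - Δ_2) = 15.
Solving the tridiagonal system: m_0 = 62/15, m_1 = -79/15, m_2 = 103/30, m_3 = 61/30.
On [4, 6], with S_2(t) = a_2 + b_2·(t - 4) + c_2·(t - 4)² + d_2·(t - 4)³: c_2 = m_2/2 = 103/60, d_2 = (m_3 - m_2)/(6h_2) = -7/60, b_2 = Δ_2 - h_2(2m_2 + m_3)/6 = -52/15.

-0.1167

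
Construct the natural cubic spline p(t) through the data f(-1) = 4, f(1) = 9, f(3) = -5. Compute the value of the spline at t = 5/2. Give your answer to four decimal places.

-0.3867

With σ_i denoting the second derivative at x_i, h_i = 2, 2, and Δ_i = (y_(i+1) − y_i)/h_i = 5/2, -7:
  2·σ_0 + 8·σ_1 + 2·σ_2 = 6(Δ_1 - Δ_0) = -57
Natural end conditions: σ_0 = σ_2 = 0.
Solving: σ_0 = 0, σ_1 = -57/8, σ_2 = 0.
On [1, 3], p(t) = 9 - 9/4·(t - 1) - 57/16·(t - 1)² + 19/32·(t - 1)³.
With (t - 1) = 3/2: p(5/2) = -99/256.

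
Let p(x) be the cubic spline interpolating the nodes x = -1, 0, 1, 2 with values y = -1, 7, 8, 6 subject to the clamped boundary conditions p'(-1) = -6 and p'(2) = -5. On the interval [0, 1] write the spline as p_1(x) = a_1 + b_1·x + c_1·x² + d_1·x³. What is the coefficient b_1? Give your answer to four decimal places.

8.6667

Let σ_i = p''(x_i). Step sizes h_i = 1, 1, 1; slopes of the chords Δ_i = (y_(i+1) - y_i)/h_i = 8, 1, -2.
  1·σ_0 + 4·σ_1 + 1·σ_2 = 6(Δ_1 - Δ_0) = -42
  1·σ_1 + 4·σ_2 + 1·σ_3 = 6(Δ_2 - Δ_1) = -18
Clamped end conditions give two more equations: 2h_0·σ_0 + h_0·σ_1 = 6(Δ_0 - p'(-1)) = 84 and h_2·σ_2 + 2h_2·σ_3 = 6(p'(2) - Δ_2) = -18.
Forward elimination and back-substitution give σ_0 = 164/3, σ_1 = -76/3, σ_2 = 14/3, σ_3 = -34/3.
On [0, 1], with p_1(x) = a_1 + b_1·x + c_1·x² + d_1·x³: c_1 = σ_1/2 = -38/3, d_1 = (σ_2 - σ_1)/(6h_1) = 5, b_1 = Δ_1 - h_1(2σ_1 + σ_2)/6 = 26/3.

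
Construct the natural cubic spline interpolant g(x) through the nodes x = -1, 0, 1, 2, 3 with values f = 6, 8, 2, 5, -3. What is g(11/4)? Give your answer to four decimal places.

-0.1253

Write M_i for g''(x_i). With h_i = 1, 1, 1, 1 and divided differences Δ_i = 2, -6, 3, -8, the continuity of g' gives the tridiagonal system
  1·M_0 + 4·M_1 + 1·M_2 = 6(Δ_1 - Δ_0) = -48
  1·M_1 + 4·M_2 + 1·M_3 = 6(Δ_2 - Δ_1) = 54
  1·M_2 + 4·M_3 + 1·M_4 = 6(Δ_3 - Δ_2) = -66
Natural end conditions: M_0 = M_4 = 0.
Hence M_0 = 0, M_1 = -501/28, M_2 = 165/7, M_3 = -627/28, M_4 = 0.
On [2, 3], g(x) = 5 - 15/28·(x - 2) - 627/56·(x - 2)² + 209/56·(x - 2)³.
With (x - 2) = 3/4: g(11/4) = -449/3584.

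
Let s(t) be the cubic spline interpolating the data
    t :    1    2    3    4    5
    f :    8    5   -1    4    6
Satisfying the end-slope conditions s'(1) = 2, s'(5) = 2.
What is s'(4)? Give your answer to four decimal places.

Let M_i = s''(x_i). Step sizes h_i = 1, 1, 1, 1; slopes of the chords Δ_i = (y_(i+1) - y_i)/h_i = -3, -6, 5, 2.
  1·M_0 + 4·M_1 + 1·M_2 = 6(Δ_1 - Δ_0) = -18
  1·M_1 + 4·M_2 + 1·M_3 = 6(Δ_2 - Δ_1) = 66
  1·M_2 + 4·M_3 + 1·M_4 = 6(Δ_3 - Δ_2) = -18
Clamped end conditions give two more equations: 2h_0·M_0 + h_0·M_1 = 6(Δ_0 - s'(1)) = -30 and h_3·M_3 + 2h_3·M_4 = 6(s'(5) - Δ_3) = 0.
Solving: M_0 = -81/7, M_1 = -48/7, M_2 = 21, M_3 = -78/7, M_4 = 39/7.
On [4, 5], s'(t) = b_3 + 2c_3·(t - 4) + 3d_3·(t - 4)² with b_3 = Δ_3 - h_3(2M_3 + M_4)/6 = 67/14, c_3 = M_3/2 = -39/7, d_3 = (M_4 - M_3)/(6h_3) = 39/14. So s'(4) = 67/14.

4.7857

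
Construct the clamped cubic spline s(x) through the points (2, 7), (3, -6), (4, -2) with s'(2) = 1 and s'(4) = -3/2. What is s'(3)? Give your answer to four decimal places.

With σ_i denoting the second derivative at x_i, h_i = 1, 1, and Δ_i = (y_(i+1) − y_i)/h_i = -13, 4:
  1·σ_0 + 4·σ_1 + 1·σ_2 = 6(Δ_1 - Δ_0) = 102
Clamped end conditions give two more equations: 2h_0·σ_0 + h_0·σ_1 = 6(Δ_0 - s'(2)) = -84 and h_1·σ_1 + 2h_1·σ_2 = 6(s'(4) - Δ_1) = -33.
Forward elimination and back-substitution give σ_0 = -275/4, σ_1 = 107/2, σ_2 = -173/4.
On [3, 4], s'(x) = b_1 + 2c_1·(x - 3) + 3d_1·(x - 3)² with b_1 = Δ_1 - h_1(2σ_1 + σ_2)/6 = -53/8, c_1 = σ_1/2 = 107/4, d_1 = (σ_2 - σ_1)/(6h_1) = -129/8. So s'(3) = -53/8.

-6.6250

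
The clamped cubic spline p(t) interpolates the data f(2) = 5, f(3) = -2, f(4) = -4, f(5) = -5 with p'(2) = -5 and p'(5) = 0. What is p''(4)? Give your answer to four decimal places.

-2.2667

Let M_i = p''(x_i). Step sizes h_i = 1, 1, 1; slopes of the chords Δ_i = (y_(i+1) - y_i)/h_i = -7, -2, -1.
  1·M_0 + 4·M_1 + 1·M_2 = 6(Δ_1 - Δ_0) = 30
  1·M_1 + 4·M_2 + 1·M_3 = 6(Δ_2 - Δ_1) = 6
Clamped end conditions give two more equations: 2h_0·M_0 + h_0·M_1 = 6(Δ_0 - p'(2)) = -12 and h_2·M_2 + 2h_2·M_3 = 6(p'(5) - Δ_2) = 6.
Solving the tridiagonal system: M_0 = -172/15, M_1 = 164/15, M_2 = -34/15, M_3 = 62/15.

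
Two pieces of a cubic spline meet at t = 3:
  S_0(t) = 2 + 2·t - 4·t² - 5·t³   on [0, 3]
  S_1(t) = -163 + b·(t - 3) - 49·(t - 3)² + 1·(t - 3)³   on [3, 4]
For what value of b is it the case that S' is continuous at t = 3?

S_0'(t) = 2 - 8·t - 15·t², so S_0'(3) = -157. On the right, S_1'(3) = b, so b = -157.

-157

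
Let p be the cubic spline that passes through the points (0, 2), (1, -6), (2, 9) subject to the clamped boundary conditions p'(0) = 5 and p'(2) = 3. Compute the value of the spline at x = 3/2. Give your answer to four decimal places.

1.5313

With σ_i denoting the second derivative at x_i, h_i = 1, 1, and Δ_i = (y_(i+1) − y_i)/h_i = -8, 15:
  1·σ_0 + 4·σ_1 + 1·σ_2 = 6(Δ_1 - Δ_0) = 138
Clamped end conditions give two more equations: 2h_0·σ_0 + h_0·σ_1 = 6(Δ_0 - p'(0)) = -78 and h_1·σ_1 + 2h_1·σ_2 = 6(p'(2) - Δ_1) = -72.
Hence σ_0 = -149/2, σ_1 = 71, σ_2 = -143/2.
On [1, 2], p(x) = -6 + 13/4·(x - 1) + 71/2·(x - 1)² - 95/4·(x - 1)³.
With (x - 1) = 1/2: p(3/2) = 49/32.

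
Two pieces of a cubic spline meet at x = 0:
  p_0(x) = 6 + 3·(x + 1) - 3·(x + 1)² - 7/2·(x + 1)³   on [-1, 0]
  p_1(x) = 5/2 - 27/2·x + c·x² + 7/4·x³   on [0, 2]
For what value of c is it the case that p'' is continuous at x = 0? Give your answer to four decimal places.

-13.5000

p_0''(x) = -6 - 21·(x + 1), so p_0''(0) = -27. On the right, p_1''(0) = 2c, so c = -27/2.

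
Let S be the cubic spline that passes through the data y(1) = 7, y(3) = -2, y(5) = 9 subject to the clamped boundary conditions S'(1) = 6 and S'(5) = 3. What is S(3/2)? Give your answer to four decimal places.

With M_i denoting the second derivative at x_i, h_i = 2, 2, and Δ_i = (y_(i+1) − y_i)/h_i = -9/2, 11/2:
  2·M_0 + 8·M_1 + 2·M_2 = 6(Δ_1 - Δ_0) = 60
Clamped end conditions give two more equations: 2h_0·M_0 + h_0·M_1 = 6(Δ_0 - S'(1)) = -63 and h_1·M_1 + 2h_1·M_2 = 6(S'(5) - Δ_1) = -15.
Hence M_0 = -24, M_1 = 33/2, M_2 = -12.
On [1, 3], S(x) = 7 + 6·(x - 1) - 12·(x - 1)² + 27/8·(x - 1)³.
With (x - 1) = 1/2: S(3/2) = 475/64.

7.4219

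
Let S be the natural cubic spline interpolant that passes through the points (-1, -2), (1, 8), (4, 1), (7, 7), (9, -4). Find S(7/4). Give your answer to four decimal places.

7.3621

Write m_i for S''(x_i). With h_i = 2, 3, 3, 2 and divided differences Δ_i = 5, -7/3, 2, -11/2, the continuity of S' gives the tridiagonal system
  2·m_0 + 10·m_1 + 3·m_2 = 6(Δ_1 - Δ_0) = -44
  3·m_1 + 12·m_2 + 3·m_3 = 6(Δ_2 - Δ_1) = 26
  3·m_2 + 10·m_3 + 2·m_4 = 6(Δ_3 - Δ_2) = -45
Natural end conditions: m_0 = m_4 = 0.
Solving: m_0 = 0, m_1 = -119/20, m_2 = 31/6, m_3 = -121/20, m_4 = 0.
On [1, 4], S(x) = 8 + 31/30·(x - 1) - 119/40·(x - 1)² + 667/1080·(x - 1)³.
With (x - 1) = 3/4: S(7/4) = 18847/2560.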